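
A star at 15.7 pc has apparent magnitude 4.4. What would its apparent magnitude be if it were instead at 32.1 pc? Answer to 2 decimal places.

Flux ∝ 1/d², so Δm = 5 log₁₀(d₂/d₁) = 5 log₁₀(32.1/15.7) = 1.553
m₂ = m₁ + Δm = 4.4 + (1.553) = 5.953

m ≈ 5.95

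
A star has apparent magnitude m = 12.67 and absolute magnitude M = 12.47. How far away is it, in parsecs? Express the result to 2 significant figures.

Distance modulus: m − M = 12.67 − (12.47) = 0.200
m − M = 5 log₁₀ d − 5
log₁₀ d = (m − M)/5 + 1 = 1.0400
d = 10^1.0400 = 10.96 pc

d ≈ 11 pc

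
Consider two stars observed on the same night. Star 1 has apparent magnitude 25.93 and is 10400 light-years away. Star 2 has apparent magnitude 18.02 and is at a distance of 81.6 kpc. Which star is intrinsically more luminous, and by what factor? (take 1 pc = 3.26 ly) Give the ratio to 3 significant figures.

Star 2 is more luminous, by a factor of 954000.

Star 1: d = 10400 ly / 3.26 = 3190 pc
Star 1: M = m − 5 log₁₀ d + 5 = 25.93 − 5·3.5038 + 5 = 13.411
Star 2: d = 81.6 kpc = 81600 pc
Star 2: M = m − 5 log₁₀ d + 5 = 18.02 − 5·4.9117 + 5 = -1.538
ΔM = M_1 − M_2 = 13.411 − (-1.538) = 14.949; smaller M is more luminous → Star 2.
L ratio = 10^(0.4 |ΔM|) = 10^5.980 = 954400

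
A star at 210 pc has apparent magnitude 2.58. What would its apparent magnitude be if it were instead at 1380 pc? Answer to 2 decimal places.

Flux ∝ 1/d², so Δm = 5 log₁₀(d₂/d₁) = 5 log₁₀(1380/210) = 4.088
m₂ = m₁ + Δm = 2.58 + (4.088) = 6.668

m ≈ 6.67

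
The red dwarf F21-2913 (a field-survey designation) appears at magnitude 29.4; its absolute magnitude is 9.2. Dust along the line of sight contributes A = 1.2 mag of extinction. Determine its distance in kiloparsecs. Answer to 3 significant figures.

d ≈ 63.1 kpc

m − M = 5 log₁₀(d/10 pc) + A  ⇒  29.4 − (9.2) − 1.2 = 5 log₁₀(d/10)
19.000 = 5 log₁₀(d/10)
log₁₀ d = (m − M − A)/5 + 1 = 4.8000
d = 10^4.8000 = 63100 pc
= 63.10 kpc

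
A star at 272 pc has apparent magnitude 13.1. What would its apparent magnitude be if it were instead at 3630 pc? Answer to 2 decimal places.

m ≈ 18.73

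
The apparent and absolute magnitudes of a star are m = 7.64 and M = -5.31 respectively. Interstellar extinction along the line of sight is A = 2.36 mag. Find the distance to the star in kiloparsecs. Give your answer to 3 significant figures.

d ≈ 1.31 kpc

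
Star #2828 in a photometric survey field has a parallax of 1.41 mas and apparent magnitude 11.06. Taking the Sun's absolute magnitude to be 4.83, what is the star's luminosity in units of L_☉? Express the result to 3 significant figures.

L/L_☉ ≈ 16.2

d = 1/p = 1000/1.41 mas = 709.2 pc
M = m − 5 log₁₀ d + 5 = 11.06 − 5·2.8508 + 5 = 1.806
M − M_☉ = 1.806 − 4.83 = -3.024
L/L_☉ = 10^(−0.4 × -3.024) = 16.20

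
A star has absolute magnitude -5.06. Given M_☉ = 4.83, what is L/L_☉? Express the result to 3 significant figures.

M − M_☉ = -5.06 − 4.83 = -9.890
L/L_☉ = 10^(−0.4 (M − M_☉)) = 10^3.956 = 9036

L/L_☉ ≈ 9040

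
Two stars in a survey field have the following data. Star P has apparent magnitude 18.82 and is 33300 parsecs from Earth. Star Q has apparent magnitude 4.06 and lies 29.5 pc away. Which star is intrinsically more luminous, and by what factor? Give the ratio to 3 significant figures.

Star P is more luminous, by a factor of 1.59.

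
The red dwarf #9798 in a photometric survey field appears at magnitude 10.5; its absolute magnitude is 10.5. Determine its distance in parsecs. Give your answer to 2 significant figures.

d ≈ 10 pc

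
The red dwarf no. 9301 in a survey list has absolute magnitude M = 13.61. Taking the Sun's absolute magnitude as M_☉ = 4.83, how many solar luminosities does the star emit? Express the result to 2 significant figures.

M − M_☉ = 13.61 − 4.83 = 8.780
L/L_☉ = 10^(−0.4 (M − M_☉)) = 10^-3.512 = 3.076×10^-4

L/L_☉ ≈ 3.1×10^-4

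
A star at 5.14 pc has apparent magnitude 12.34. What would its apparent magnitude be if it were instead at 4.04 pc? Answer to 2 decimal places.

Flux ∝ 1/d², so Δm = 5 log₁₀(d₂/d₁) = 5 log₁₀(4.04/5.14) = -0.523
m₂ = m₁ + Δm = 12.34 + (-0.523) = 11.817

m ≈ 11.82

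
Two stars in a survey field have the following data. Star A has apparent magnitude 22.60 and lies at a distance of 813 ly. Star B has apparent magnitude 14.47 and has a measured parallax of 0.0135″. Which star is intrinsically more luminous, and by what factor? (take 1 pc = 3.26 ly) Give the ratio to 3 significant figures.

Star B is more luminous, by a factor of 158.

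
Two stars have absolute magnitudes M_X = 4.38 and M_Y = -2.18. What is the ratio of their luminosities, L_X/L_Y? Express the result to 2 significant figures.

L_X/L_Y ≈ 2.4×10^-3

ΔM = M_X − M_Y = 6.56
L_X/L_Y = 10^(−0.4 ΔM) = 10^-2.624 = 2.377×10^-3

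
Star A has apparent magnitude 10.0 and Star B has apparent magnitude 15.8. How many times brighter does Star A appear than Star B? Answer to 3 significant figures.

Δm = 10.0 − (15.8) = -5.8
Flux ratio = 10^(−0.4 Δm) = 10^(−0.4 × -5.8) = 10^2.320 = 208.9

209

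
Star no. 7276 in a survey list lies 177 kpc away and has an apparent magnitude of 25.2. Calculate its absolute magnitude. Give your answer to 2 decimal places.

d = 177 kpc = 177000 pc
5 log₁₀(d/10 pc) = 5 log₁₀(177000) − 5 = 21.240
M = m − 5 log₁₀(d/10) = 25.2 − 21.240 = 3.960

M ≈ 3.96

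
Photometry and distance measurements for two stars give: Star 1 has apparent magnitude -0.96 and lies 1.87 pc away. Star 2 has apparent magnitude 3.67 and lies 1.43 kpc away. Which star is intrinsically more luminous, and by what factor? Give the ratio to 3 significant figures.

Star 2 is more luminous, by a factor of 8220.

Star 1: M = m − 5 log₁₀ d + 5 = -0.96 − 5·0.2718 + 5 = 2.681
Star 2: d = 1.43 kpc = 1430 pc
Star 2: M = m − 5 log₁₀ d + 5 = 3.67 − 5·3.1553 + 5 = -7.107
ΔM = M_1 − M_2 = 2.681 − (-7.107) = 9.787; smaller M is more luminous → Star 2.
L ratio = 10^(0.4 |ΔM|) = 10^3.915 = 8222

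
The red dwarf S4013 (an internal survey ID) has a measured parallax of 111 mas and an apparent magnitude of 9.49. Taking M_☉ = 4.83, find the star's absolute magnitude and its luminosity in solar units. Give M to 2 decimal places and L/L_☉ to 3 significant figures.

d = 1/p = 1000/111 mas = 9.009 pc
M = m − 5 log₁₀ d + 5 = 9.49 − 5·0.9547 + 5 = 9.717
M − M_☉ = 9.717 − 4.83 = 4.887
L/L_☉ = 10^(−0.4 × 4.887) = 0.01110

M ≈ 9.72; L/L_☉ ≈ 0.0111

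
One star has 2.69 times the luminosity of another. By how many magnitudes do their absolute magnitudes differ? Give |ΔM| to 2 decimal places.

Pogson: ΔM = −2.5 log₁₀(ratio) = −2.5 log₁₀(2.69) = −2.5 × 0.4298 = -1.074

|ΔM| ≈ 1.07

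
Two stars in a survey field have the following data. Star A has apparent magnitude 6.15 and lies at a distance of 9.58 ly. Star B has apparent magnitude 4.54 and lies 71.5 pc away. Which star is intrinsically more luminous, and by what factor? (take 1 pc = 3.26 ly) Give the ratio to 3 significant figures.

Star A: d = 9.58 ly / 3.26 = 2.939 pc
Star A: M = m − 5 log₁₀ d + 5 = 6.15 − 5·0.4681 + 5 = 8.809
Star B: M = m − 5 log₁₀ d + 5 = 4.54 − 5·1.8543 + 5 = 0.268
ΔM = M_A − M_B = 8.809 − (0.268) = 8.541; smaller M is more luminous → Star B.
L ratio = 10^(0.4 |ΔM|) = 10^3.416 = 2608

Star B is more luminous, by a factor of 2610.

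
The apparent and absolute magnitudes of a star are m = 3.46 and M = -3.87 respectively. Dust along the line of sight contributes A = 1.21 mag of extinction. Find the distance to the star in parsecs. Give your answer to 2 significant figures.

m − M = 5 log₁₀(d/10 pc) + A  ⇒  3.46 − (-3.87) − 1.21 = 5 log₁₀(d/10)
6.120 = 5 log₁₀(d/10)
log₁₀ d = (m − M − A)/5 + 1 = 2.2240
d = 10^2.2240 = 167.5 pc

d ≈ 170 pc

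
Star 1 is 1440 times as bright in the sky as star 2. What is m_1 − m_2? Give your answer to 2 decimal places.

Pogson: Δm = −2.5 log₁₀(ratio) = −2.5 log₁₀(1440) = −2.5 × 3.1584 = -7.896
Star 1 is brighter, so it has the smaller magnitude: the difference is negative.

m_1 − m_2 ≈ -7.90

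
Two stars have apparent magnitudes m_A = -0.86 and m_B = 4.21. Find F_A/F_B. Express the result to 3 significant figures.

Δm = -0.86 − (4.21) = -5.07
Flux ratio = 10^(−0.4 Δm) = 10^(−0.4 × -5.07) = 10^2.028 = 106.7

F_A/F_B ≈ 107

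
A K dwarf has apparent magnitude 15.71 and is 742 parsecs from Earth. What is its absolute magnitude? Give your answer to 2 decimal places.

M ≈ 6.36

5 log₁₀(d/10 pc) = 5 log₁₀(742.0) − 5 = 9.352
M = m − 5 log₁₀(d/10) = 15.71 − 9.352 = 6.358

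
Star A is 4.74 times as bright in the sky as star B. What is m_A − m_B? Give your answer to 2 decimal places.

Pogson: Δm = −2.5 log₁₀(ratio) = −2.5 log₁₀(4.74) = −2.5 × 0.6758 = -1.689
Star A is brighter, so it has the smaller magnitude: the difference is negative.

m_A − m_B ≈ -1.69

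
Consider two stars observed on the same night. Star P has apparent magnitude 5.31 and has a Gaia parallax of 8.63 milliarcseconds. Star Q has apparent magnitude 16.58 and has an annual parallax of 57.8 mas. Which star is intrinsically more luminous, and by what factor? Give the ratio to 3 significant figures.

Star P: p = 8.63 mas = 8.63×10^-3″ → d = 1/p = 115.9 pc
Star P: M = m − 5 log₁₀ d + 5 = 5.31 − 5·2.0640 + 5 = -0.010
Star Q: p = 57.8 mas = 0.0578″ → d = 1/p = 17.30 pc
Star Q: M = m − 5 log₁₀ d + 5 = 16.58 − 5·1.2381 + 5 = 15.390
ΔM = M_P − M_Q = -0.010 − (15.390) = -15.400; smaller M is more luminous → Star P.
L ratio = 10^(0.4 |ΔM|) = 10^6.160 = 1.445×10^6

Star P is more luminous, by a factor of 1.44×10^6.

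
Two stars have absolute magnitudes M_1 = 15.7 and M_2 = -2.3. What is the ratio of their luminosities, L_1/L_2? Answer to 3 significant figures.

L_1/L_2 ≈ 6.31×10^-8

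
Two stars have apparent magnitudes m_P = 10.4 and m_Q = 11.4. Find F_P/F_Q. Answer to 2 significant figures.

Magnitude difference = -1.0
Flux ratio = 10^(−0.4 Δm) = 10^(−0.4 × -1.0) = 10^0.400 = 2.512

F_P/F_Q ≈ 2.5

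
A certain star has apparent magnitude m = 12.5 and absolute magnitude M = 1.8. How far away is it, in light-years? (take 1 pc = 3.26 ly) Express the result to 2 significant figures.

d ≈ 4500 ly

μ = m − M = 10.700
m − M = 5 log₁₀ d − 5
log₁₀ d = (m − M)/5 + 1 = 3.1400
d = 10^3.1400 = 1380 pc
= 4500 ly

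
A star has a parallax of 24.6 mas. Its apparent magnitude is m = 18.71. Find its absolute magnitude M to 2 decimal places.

M ≈ 15.66

p = 24.6 mas = 0.0246″ → d = 1/p = 40.65 pc
5 log₁₀(d/10 pc) = 5 log₁₀(40.65) − 5 = 3.045
M = m − 5 log₁₀(d/10) = 18.71 − 3.045 = 15.665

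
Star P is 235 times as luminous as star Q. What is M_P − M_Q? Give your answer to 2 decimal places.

Pogson: ΔM = −2.5 log₁₀(ratio) = −2.5 log₁₀(235) = −2.5 × 2.3711 = -5.928
Star P is brighter, so it has the smaller magnitude: the difference is negative.

M_P − M_Q ≈ -5.93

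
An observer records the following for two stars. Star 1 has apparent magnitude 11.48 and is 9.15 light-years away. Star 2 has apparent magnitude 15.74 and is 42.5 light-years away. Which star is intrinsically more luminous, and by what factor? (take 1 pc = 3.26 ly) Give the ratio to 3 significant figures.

Star 1: d = 9.15 ly / 3.26 = 2.807 pc
Star 1: M = m − 5 log₁₀ d + 5 = 11.48 − 5·0.4482 + 5 = 14.239
Star 2: d = 42.5 ly / 3.26 = 13.04 pc
Star 2: M = m − 5 log₁₀ d + 5 = 15.74 − 5·1.1152 + 5 = 15.164
ΔM = M_1 − M_2 = 14.239 − (15.164) = -0.925; smaller M is more luminous → Star 1.
L ratio = 10^(0.4 |ΔM|) = 10^0.370 = 2.345

Star 1 is more luminous, by a factor of 2.34.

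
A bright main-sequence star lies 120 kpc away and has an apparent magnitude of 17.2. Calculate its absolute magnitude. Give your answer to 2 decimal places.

d = 120 kpc = 120000 pc
5 log₁₀(d/10 pc) = 5 log₁₀(120000) − 5 = 20.396
M = m − 5 log₁₀(d/10) = 17.2 − 20.396 = -3.196

M ≈ -3.20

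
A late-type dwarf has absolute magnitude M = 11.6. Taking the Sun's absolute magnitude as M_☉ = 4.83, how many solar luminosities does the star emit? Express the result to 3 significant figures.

L/L_☉ ≈ 1.96×10^-3

M − M_☉ = 11.6 − 4.83 = 6.770
L/L_☉ = 10^(−0.4 (M − M_☉)) = 10^-2.708 = 1.959×10^-3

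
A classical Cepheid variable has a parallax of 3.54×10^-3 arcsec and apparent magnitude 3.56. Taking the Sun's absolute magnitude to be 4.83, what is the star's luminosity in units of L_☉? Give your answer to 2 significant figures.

L/L_☉ ≈ 2600

d = 1/p = 1/3.54×10^-3″ = 282.5 pc
M = m − 5 log₁₀ d + 5 = 3.56 − 5·2.4510 + 5 = -3.695
M − M_☉ = -3.695 − 4.83 = -8.525
L/L_☉ = 10^(−0.4 × -8.525) = 2570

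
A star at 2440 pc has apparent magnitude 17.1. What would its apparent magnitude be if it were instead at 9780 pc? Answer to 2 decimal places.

m ≈ 20.11

Flux ∝ 1/d², so Δm = 5 log₁₀(d₂/d₁) = 5 log₁₀(9780/2440) = 3.015
m₂ = m₁ + Δm = 17.1 + (3.015) = 20.115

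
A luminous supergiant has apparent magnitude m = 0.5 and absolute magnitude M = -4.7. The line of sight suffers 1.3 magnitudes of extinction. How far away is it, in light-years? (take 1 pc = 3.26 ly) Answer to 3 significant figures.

d ≈ 196 ly

m − M = 5 log₁₀(d/10 pc) + A  ⇒  0.5 − (-4.7) − 1.3 = 5 log₁₀(d/10)
3.900 = 5 log₁₀(d/10)
log₁₀ d = (m − M − A)/5 + 1 = 1.7800
d = 10^1.7800 = 60.26 pc
= 196.4 ly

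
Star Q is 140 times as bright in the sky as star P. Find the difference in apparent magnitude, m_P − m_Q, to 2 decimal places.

Pogson: Δm = −2.5 log₁₀(ratio) = −2.5 log₁₀(140) = −2.5 × 2.1461 = -5.365
Star Q is brighter so has the smaller magnitude: m_P − m_Q is positive.

m_P − m_Q ≈ 5.37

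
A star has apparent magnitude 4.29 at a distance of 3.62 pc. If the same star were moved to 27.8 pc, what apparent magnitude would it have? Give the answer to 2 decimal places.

Flux ∝ 1/d², so Δm = 5 log₁₀(d₂/d₁) = 5 log₁₀(27.8/3.62) = 4.427
m₂ = m₁ + Δm = 4.29 + (4.427) = 8.717

m ≈ 8.72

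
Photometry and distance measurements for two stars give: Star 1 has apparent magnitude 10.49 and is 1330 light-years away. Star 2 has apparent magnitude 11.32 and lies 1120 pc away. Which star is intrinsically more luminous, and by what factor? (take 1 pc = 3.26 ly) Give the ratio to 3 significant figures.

Star 2 is more luminous, by a factor of 3.51.

Star 1: d = 1330 ly / 3.26 = 408.0 pc
Star 1: M = m − 5 log₁₀ d + 5 = 10.49 − 5·2.6106 + 5 = 2.437
Star 2: M = m − 5 log₁₀ d + 5 = 11.32 − 5·3.0492 + 5 = 1.074
ΔM = M_1 − M_2 = 2.437 − (1.074) = 1.363; smaller M is more luminous → Star 2.
L ratio = 10^(0.4 |ΔM|) = 10^0.545 = 3.509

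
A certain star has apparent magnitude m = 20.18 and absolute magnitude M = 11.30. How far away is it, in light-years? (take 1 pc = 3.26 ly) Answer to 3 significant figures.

d ≈ 1950 ly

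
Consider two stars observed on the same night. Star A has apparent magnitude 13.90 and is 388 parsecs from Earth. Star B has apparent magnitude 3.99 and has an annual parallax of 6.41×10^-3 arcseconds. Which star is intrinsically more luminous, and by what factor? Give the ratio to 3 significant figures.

Star A: M = m − 5 log₁₀ d + 5 = 13.90 − 5·2.5888 + 5 = 5.956
Star B: d = 1/p = 1/6.41×10^-3″ = 156.0 pc
Star B: M = m − 5 log₁₀ d + 5 = 3.99 − 5·2.1931 + 5 = -1.976
ΔM = M_A − M_B = 5.956 − (-1.976) = 7.932; smaller M is more luminous → Star B.
L ratio = 10^(0.4 |ΔM|) = 10^3.173 = 1488

Star B is more luminous, by a factor of 1490.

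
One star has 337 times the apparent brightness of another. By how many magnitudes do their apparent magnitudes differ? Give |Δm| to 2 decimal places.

|Δm| ≈ 6.32

Pogson: Δm = −2.5 log₁₀(ratio) = −2.5 log₁₀(337) = −2.5 × 2.5276 = -6.319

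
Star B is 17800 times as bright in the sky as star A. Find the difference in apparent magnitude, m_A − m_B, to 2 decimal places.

Pogson: Δm = −2.5 log₁₀(ratio) = −2.5 log₁₀(17800) = −2.5 × 4.2504 = -10.626
Star B is brighter so has the smaller magnitude: m_A − m_B is positive.

m_A − m_B ≈ 10.63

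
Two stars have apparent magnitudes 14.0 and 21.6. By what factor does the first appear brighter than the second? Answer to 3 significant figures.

1100

Δm = 14.0 − (21.6) = -7.6
Flux ratio = 10^(−0.4 Δm) = 10^(−0.4 × -7.6) = 10^3.040 = 1096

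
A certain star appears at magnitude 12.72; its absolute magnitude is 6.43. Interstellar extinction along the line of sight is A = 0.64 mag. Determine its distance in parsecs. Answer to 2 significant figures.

d ≈ 130 pc

m − M = 5 log₁₀(d/10 pc) + A  ⇒  12.72 − (6.43) − 0.64 = 5 log₁₀(d/10)
5.650 = 5 log₁₀(d/10)
log₁₀ d = (m − M − A)/5 + 1 = 2.1300
d = 10^2.1300 = 134.9 pc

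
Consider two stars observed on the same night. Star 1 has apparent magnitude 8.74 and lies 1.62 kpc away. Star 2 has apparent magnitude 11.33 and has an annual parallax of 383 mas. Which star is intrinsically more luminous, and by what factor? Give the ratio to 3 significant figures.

Star 1: d = 1.62 kpc = 1620 pc
Star 1: M = m − 5 log₁₀ d + 5 = 8.74 − 5·3.2095 + 5 = -2.308
Star 2: p = 383 mas = 0.383″ → d = 1/p = 2.611 pc
Star 2: M = m − 5 log₁₀ d + 5 = 11.33 − 5·0.4168 + 5 = 14.246
ΔM = M_1 − M_2 = -2.308 − (14.246) = -16.554; smaller M is more luminous → Star 1.
L ratio = 10^(0.4 |ΔM|) = 10^6.621 = 4.182×10^6

Star 1 is more luminous, by a factor of 4.18×10^6.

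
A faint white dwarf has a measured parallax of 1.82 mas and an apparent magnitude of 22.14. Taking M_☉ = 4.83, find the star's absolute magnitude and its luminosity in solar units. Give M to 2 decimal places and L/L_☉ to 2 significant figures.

d = 1/p = 1000/1.82 mas = 549.5 pc
M = m − 5 log₁₀ d + 5 = 22.14 − 5·2.7399 + 5 = 13.440
M − M_☉ = 13.440 − 4.83 = 8.610
L/L_☉ = 10^(−0.4 × 8.610) = 3.596×10^-4

M ≈ 13.44; L/L_☉ ≈ 3.6×10^-4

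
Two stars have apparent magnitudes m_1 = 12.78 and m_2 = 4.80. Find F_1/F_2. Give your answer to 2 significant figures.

Magnitude difference = 7.98
Flux ratio = 10^(−0.4 Δm) = 10^(−0.4 × 7.98) = 10^-3.192 = 6.427×10^-4

F_1/F_2 ≈ 6.4×10^-4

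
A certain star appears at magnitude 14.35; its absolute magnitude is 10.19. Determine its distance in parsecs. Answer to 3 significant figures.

d ≈ 67.9 pc

μ = m − M = 4.160
m − M = 5 log₁₀ d − 5
log₁₀ d = (m − M)/5 + 1 = 1.8320
d = 10^1.8320 = 67.92 pc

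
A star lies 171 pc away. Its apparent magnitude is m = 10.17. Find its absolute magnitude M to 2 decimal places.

5 log₁₀(d/10 pc) = 5 log₁₀(171.0) − 5 = 6.165
M = m − 5 log₁₀(d/10) = 10.17 − 6.165 = 4.005

M ≈ 4.01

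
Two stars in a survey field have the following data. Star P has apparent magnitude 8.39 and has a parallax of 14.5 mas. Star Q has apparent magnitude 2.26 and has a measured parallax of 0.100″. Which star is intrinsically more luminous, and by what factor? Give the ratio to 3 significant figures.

Star Q is more luminous, by a factor of 5.95.

Star P: p = 14.5 mas = 0.0145″ → d = 1/p = 68.97 pc
Star P: M = m − 5 log₁₀ d + 5 = 8.39 − 5·1.8386 + 5 = 4.197
Star Q: d = 1/p = 1/0.100″ = 10.00 pc
Star Q: M = m − 5 log₁₀ d + 5 = 2.26 − 5·1.0000 + 5 = 2.260
ΔM = M_P − M_Q = 4.197 − (2.260) = 1.937; smaller M is more luminous → Star Q.
L ratio = 10^(0.4 |ΔM|) = 10^0.775 = 5.953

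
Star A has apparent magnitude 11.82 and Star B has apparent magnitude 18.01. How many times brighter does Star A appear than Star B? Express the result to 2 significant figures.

300

Δm = 11.82 − (18.01) = -6.19
Flux ratio = 10^(−0.4 Δm) = 10^(−0.4 × -6.19) = 10^2.476 = 299.2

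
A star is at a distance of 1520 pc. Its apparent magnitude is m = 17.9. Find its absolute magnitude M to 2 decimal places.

5 log₁₀(d/10 pc) = 5 log₁₀(1520) − 5 = 10.909
M = m − 5 log₁₀(d/10) = 17.9 − 10.909 = 6.991

M ≈ 6.99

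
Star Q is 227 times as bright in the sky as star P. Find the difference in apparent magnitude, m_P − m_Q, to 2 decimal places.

Pogson: Δm = −2.5 log₁₀(ratio) = −2.5 log₁₀(227) = −2.5 × 2.3560 = -5.890
Star Q is brighter so has the smaller magnitude: m_P − m_Q is positive.

m_P − m_Q ≈ 5.89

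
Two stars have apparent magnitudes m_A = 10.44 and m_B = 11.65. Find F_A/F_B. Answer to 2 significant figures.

F_A/F_B ≈ 3.0

Δm = 10.44 − (11.65) = -1.21
Flux ratio = 10^(−0.4 Δm) = 10^(−0.4 × -1.21) = 10^0.484 = 3.048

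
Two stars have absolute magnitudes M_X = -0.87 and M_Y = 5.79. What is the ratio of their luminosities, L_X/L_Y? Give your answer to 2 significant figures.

L_X/L_Y ≈ 460

ΔM = M_X − M_Y = -6.66
L_X/L_Y = 10^(−0.4 ΔM) = 10^2.664 = 461.3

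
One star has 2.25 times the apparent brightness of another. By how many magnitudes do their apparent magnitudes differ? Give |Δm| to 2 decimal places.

Pogson: Δm = −2.5 log₁₀(ratio) = −2.5 log₁₀(2.25) = −2.5 × 0.3522 = -0.880

|Δm| ≈ 0.88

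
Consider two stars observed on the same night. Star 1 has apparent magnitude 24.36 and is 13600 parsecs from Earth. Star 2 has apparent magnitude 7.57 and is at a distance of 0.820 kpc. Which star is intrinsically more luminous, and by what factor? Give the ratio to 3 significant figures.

Star 2 is more luminous, by a factor of 18900.

Star 1: M = m − 5 log₁₀ d + 5 = 24.36 − 5·4.1335 + 5 = 8.692
Star 2: d = 0.820 kpc = 820.0 pc
Star 2: M = m − 5 log₁₀ d + 5 = 7.57 − 5·2.9138 + 5 = -1.999
ΔM = M_1 − M_2 = 8.692 − (-1.999) = 10.691; smaller M is more luminous → Star 2.
L ratio = 10^(0.4 |ΔM|) = 10^4.277 = 18900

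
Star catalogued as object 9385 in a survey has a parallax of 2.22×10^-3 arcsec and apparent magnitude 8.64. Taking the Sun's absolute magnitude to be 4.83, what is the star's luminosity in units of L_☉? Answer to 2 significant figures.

L/L_☉ ≈ 61

d = 1/p = 1/2.22×10^-3″ = 450.5 pc
M = m − 5 log₁₀ d + 5 = 8.64 − 5·2.6536 + 5 = 0.372
M − M_☉ = 0.372 − 4.83 = -4.458
L/L_☉ = 10^(−0.4 × -4.458) = 60.71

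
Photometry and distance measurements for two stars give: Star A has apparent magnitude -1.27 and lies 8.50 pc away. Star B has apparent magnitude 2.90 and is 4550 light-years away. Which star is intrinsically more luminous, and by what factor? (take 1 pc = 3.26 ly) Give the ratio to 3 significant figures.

Star A: M = m − 5 log₁₀ d + 5 = -1.27 − 5·0.9294 + 5 = -0.917
Star B: d = 4550 ly / 3.26 = 1396 pc
Star B: M = m − 5 log₁₀ d + 5 = 2.90 − 5·3.1448 + 5 = -7.824
ΔM = M_A − M_B = -0.917 − (-7.824) = 6.907; smaller M is more luminous → Star B.
L ratio = 10^(0.4 |ΔM|) = 10^2.763 = 579.1

Star B is more luminous, by a factor of 579.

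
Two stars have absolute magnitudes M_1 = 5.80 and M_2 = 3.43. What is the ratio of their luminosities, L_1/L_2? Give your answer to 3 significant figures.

ΔM = M_1 − M_2 = 2.37
L_1/L_2 = 10^(−0.4 ΔM) = 10^-0.948 = 0.1127

L_1/L_2 ≈ 0.113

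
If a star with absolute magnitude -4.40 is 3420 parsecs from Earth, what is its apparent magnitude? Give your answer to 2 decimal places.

m ≈ 8.27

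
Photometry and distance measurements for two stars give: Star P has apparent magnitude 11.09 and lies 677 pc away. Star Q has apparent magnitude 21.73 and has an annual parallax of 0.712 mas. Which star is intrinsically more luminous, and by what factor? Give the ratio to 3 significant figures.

Star P: M = m − 5 log₁₀ d + 5 = 11.09 − 5·2.8306 + 5 = 1.937
Star Q: p = 0.712 mas = 7.12×10^-4″ → d = 1/p = 1404 pc
Star Q: M = m − 5 log₁₀ d + 5 = 21.73 − 5·3.1475 + 5 = 10.992
ΔM = M_P − M_Q = 1.937 − (10.992) = -9.055; smaller M is more luminous → Star P.
L ratio = 10^(0.4 |ΔM|) = 10^3.622 = 4189

Star P is more luminous, by a factor of 4190.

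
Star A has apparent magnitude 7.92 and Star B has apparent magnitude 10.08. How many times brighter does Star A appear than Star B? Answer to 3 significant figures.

7.31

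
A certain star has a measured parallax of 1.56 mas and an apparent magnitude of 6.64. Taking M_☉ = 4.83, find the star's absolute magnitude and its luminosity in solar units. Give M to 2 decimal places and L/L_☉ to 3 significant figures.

d = 1/p = 1000/1.56 mas = 641.0 pc
M = m − 5 log₁₀ d + 5 = 6.64 − 5·2.8069 + 5 = -2.394
M − M_☉ = -2.394 − 4.83 = -7.224
L/L_☉ = 10^(−0.4 × -7.224) = 775.8

M ≈ -2.39; L/L_☉ ≈ 776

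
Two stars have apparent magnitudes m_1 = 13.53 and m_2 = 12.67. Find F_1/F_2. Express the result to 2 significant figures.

Δm = 13.53 − (12.67) = 0.86
Flux ratio = 10^(−0.4 Δm) = 10^(−0.4 × 0.86) = 10^-0.344 = 0.4529

F_1/F_2 ≈ 0.45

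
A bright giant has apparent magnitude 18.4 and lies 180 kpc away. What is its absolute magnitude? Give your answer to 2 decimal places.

d = 180 kpc = 180000 pc
5 log₁₀(d/10 pc) = 5 log₁₀(180000) − 5 = 21.276
M = m − 5 log₁₀(d/10) = 18.4 − 21.276 = -2.876

M ≈ -2.88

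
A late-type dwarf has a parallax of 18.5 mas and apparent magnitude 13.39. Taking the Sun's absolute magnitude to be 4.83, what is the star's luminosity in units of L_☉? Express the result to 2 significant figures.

d = 1/p = 1000/18.5 mas = 54.05 pc
M = m − 5 log₁₀ d + 5 = 13.39 − 5·1.7328 + 5 = 9.726
M − M_☉ = 9.726 − 4.83 = 4.896
L/L_☉ = 10^(−0.4 × 4.896) = 0.01101

L/L_☉ ≈ 0.011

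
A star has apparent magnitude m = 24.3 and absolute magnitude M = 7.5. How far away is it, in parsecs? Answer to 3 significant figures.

d ≈ 22900 pc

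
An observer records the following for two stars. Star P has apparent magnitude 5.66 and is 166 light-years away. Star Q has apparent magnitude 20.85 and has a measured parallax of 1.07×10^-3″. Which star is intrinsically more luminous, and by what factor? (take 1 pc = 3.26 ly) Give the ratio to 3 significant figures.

Star P: d = 166 ly / 3.26 = 50.92 pc
Star P: M = m − 5 log₁₀ d + 5 = 5.66 − 5·1.7069 + 5 = 2.126
Star Q: d = 1/p = 1/1.07×10^-3″ = 934.6 pc
Star Q: M = m − 5 log₁₀ d + 5 = 20.85 − 5·2.9706 + 5 = 10.997
ΔM = M_P − M_Q = 2.126 − (10.997) = -8.871; smaller M is more luminous → Star P.
L ratio = 10^(0.4 |ΔM|) = 10^3.549 = 3536

Star P is more luminous, by a factor of 3540.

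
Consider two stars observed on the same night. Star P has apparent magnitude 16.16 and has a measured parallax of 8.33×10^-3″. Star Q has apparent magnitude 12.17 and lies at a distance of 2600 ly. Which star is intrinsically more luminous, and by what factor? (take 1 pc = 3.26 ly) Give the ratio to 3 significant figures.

Star Q is more luminous, by a factor of 1740.

Star P: d = 1/p = 1/8.33×10^-3″ = 120.0 pc
Star P: M = m − 5 log₁₀ d + 5 = 16.16 − 5·2.0794 + 5 = 10.763
Star Q: d = 2600 ly / 3.26 = 797.5 pc
Star Q: M = m − 5 log₁₀ d + 5 = 12.17 − 5·2.9018 + 5 = 2.661
ΔM = M_P − M_Q = 10.763 − (2.661) = 8.102; smaller M is more luminous → Star Q.
L ratio = 10^(0.4 |ΔM|) = 10^3.241 = 1741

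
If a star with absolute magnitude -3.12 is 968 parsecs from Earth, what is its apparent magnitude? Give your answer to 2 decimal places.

m = M + 5 log₁₀ d − 5 = -3.12 + 5·2.9859 − 5 = 6.809

m ≈ 6.81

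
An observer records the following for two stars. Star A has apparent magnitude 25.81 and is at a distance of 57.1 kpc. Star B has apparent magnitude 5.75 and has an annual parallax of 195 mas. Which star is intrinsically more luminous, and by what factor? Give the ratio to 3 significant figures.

Star A: d = 57.1 kpc = 57100 pc
Star A: M = m − 5 log₁₀ d + 5 = 25.81 − 5·4.7566 + 5 = 7.027
Star B: p = 195 mas = 0.195″ → d = 1/p = 5.128 pc
Star B: M = m − 5 log₁₀ d + 5 = 5.75 − 5·0.7100 + 5 = 7.200
ΔM = M_A − M_B = 7.027 − (7.200) = -0.173; smaller M is more luminous → Star A.
L ratio = 10^(0.4 |ΔM|) = 10^0.069 = 1.173

Star A is more luminous, by a factor of 1.17.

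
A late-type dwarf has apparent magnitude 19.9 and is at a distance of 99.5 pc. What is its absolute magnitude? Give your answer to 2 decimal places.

M ≈ 14.91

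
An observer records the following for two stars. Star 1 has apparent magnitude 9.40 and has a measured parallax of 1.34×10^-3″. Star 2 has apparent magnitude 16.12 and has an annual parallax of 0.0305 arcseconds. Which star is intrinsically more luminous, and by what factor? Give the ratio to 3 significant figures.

Star 1 is more luminous, by a factor of 253000.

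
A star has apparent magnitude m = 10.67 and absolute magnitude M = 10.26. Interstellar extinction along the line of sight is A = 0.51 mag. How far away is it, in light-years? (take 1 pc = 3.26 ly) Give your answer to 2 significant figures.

d ≈ 31 ly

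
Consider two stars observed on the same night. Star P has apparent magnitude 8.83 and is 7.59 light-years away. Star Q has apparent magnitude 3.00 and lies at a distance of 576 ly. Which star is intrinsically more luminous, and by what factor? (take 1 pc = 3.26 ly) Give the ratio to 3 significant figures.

Star P: d = 7.59 ly / 3.26 = 2.328 pc
Star P: M = m − 5 log₁₀ d + 5 = 8.83 − 5·0.3670 + 5 = 11.995
Star Q: d = 576 ly / 3.26 = 176.7 pc
Star Q: M = m − 5 log₁₀ d + 5 = 3.00 − 5·2.2472 + 5 = -3.236
ΔM = M_P − M_Q = 11.995 − (-3.236) = 15.231; smaller M is more luminous → Star Q.
L ratio = 10^(0.4 |ΔM|) = 10^6.092 = 1.237×10^6

Star Q is more luminous, by a factor of 1.24×10^6.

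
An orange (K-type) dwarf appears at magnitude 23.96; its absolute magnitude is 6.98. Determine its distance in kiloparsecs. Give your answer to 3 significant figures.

d ≈ 24.9 kpc

μ = m − M = 16.980
m − M = 5 log₁₀ d − 5
log₁₀ d = (m − M)/5 + 1 = 4.3960
d = 10^4.3960 = 24890 pc
= 24.89 kpc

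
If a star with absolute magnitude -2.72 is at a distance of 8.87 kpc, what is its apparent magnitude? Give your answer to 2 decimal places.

m ≈ 12.02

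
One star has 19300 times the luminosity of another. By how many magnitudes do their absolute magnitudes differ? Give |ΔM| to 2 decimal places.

|ΔM| ≈ 10.71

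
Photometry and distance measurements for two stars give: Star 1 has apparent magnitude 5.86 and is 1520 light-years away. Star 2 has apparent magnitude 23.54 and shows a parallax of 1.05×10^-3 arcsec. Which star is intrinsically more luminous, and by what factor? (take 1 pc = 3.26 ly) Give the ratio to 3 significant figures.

Star 1: d = 1520 ly / 3.26 = 466.3 pc
Star 1: M = m − 5 log₁₀ d + 5 = 5.86 − 5·2.6686 + 5 = -2.483
Star 2: d = 1/p = 1/1.05×10^-3″ = 952.4 pc
Star 2: M = m − 5 log₁₀ d + 5 = 23.54 − 5·2.9788 + 5 = 13.646
ΔM = M_1 − M_2 = -2.483 − (13.646) = -16.129; smaller M is more luminous → Star 1.
L ratio = 10^(0.4 |ΔM|) = 10^6.452 = 2.829×10^6

Star 1 is more luminous, by a factor of 2.83×10^6.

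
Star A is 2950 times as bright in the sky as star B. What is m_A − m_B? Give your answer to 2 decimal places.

m_A − m_B ≈ -8.67

Pogson: Δm = −2.5 log₁₀(ratio) = −2.5 log₁₀(2950) = −2.5 × 3.4698 = -8.675
Star A is brighter, so it has the smaller magnitude: the difference is negative.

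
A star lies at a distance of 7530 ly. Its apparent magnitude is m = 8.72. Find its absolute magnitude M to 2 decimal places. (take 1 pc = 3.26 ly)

d = 7530 ly / 3.26 = 2310 pc
5 log₁₀(d/10 pc) = 5 log₁₀(2310) − 5 = 11.818
M = m − 5 log₁₀(d/10) = 8.72 − 11.818 = -3.098

M ≈ -3.10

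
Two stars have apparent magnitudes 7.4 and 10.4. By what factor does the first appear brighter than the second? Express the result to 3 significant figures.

15.8

Magnitude difference = -3.0
Flux ratio = 10^(−0.4 Δm) = 10^(−0.4 × -3.0) = 10^1.200 = 15.85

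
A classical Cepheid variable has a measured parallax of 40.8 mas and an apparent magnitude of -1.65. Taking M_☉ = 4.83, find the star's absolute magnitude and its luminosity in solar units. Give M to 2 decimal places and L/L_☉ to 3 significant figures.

M ≈ -3.60; L/L_☉ ≈ 2350

d = 1/p = 1000/40.8 mas = 24.51 pc
M = m − 5 log₁₀ d + 5 = -1.65 − 5·1.3893 + 5 = -3.597
M − M_☉ = -3.597 − 4.83 = -8.427
L/L_☉ = 10^(−0.4 × -8.427) = 2348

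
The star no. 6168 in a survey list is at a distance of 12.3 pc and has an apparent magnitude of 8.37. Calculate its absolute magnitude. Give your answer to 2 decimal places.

M ≈ 7.92

5 log₁₀(d/10 pc) = 5 log₁₀(12.30) − 5 = 0.450
M = m − 5 log₁₀(d/10) = 8.37 − 0.450 = 7.920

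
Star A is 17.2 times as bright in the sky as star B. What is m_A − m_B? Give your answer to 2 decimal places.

m_A − m_B ≈ -3.09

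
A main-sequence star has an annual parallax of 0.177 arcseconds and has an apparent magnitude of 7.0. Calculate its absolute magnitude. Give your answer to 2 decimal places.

M ≈ 8.24

d = 1/p = 1/0.177″ = 5.650 pc
5 log₁₀(d/10 pc) = 5 log₁₀(5.650) − 5 = -1.240
M = m − 5 log₁₀(d/10) = 7.0 + 1.240 = 8.240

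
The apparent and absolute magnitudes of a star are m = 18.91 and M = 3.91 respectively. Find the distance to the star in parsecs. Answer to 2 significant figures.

d ≈ 10000 pc

μ = m − M = 15.000
m − M = 5 log₁₀ d − 5
log₁₀ d = (m − M)/5 + 1 = 4.0000
d = 10^4.0000 = 10000 pc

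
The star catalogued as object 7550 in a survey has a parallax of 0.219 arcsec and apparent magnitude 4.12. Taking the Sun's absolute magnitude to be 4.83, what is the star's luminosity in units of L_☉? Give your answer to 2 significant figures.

L/L_☉ ≈ 0.40

d = 1/p = 1/0.219″ = 4.566 pc
M = m − 5 log₁₀ d + 5 = 4.12 − 5·0.6596 + 5 = 5.822
M − M_☉ = 5.822 − 4.83 = 0.992
L/L_☉ = 10^(−0.4 × 0.992) = 0.4010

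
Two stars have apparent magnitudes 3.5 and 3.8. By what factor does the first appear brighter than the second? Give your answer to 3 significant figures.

1.32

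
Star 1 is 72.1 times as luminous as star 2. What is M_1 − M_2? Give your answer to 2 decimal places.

M_1 − M_2 ≈ -4.64

Pogson: ΔM = −2.5 log₁₀(ratio) = −2.5 log₁₀(72.1) = −2.5 × 1.8579 = -4.645
Star 1 is brighter, so it has the smaller magnitude: the difference is negative.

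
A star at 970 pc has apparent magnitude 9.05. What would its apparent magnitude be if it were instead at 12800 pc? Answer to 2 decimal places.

Flux ∝ 1/d², so Δm = 5 log₁₀(d₂/d₁) = 5 log₁₀(12800/970) = 5.602
m₂ = m₁ + Δm = 9.05 + (5.602) = 14.652

m ≈ 14.65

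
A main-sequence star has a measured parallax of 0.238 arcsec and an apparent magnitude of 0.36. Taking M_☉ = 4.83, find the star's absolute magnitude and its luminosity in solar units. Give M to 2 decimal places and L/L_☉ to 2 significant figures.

d = 1/p = 1/0.238″ = 4.202 pc
M = m − 5 log₁₀ d + 5 = 0.36 − 5·0.6234 + 5 = 2.243
M − M_☉ = 2.243 − 4.83 = -2.587
L/L_☉ = 10^(−0.4 × -2.587) = 10.84

M ≈ 2.24; L/L_☉ ≈ 11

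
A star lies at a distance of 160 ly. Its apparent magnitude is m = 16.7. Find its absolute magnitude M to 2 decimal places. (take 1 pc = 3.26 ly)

d = 160 ly / 3.26 = 49.08 pc
5 log₁₀(d/10 pc) = 5 log₁₀(49.08) − 5 = 3.455
M = m − 5 log₁₀(d/10) = 16.7 − 3.455 = 13.245

M ≈ 13.25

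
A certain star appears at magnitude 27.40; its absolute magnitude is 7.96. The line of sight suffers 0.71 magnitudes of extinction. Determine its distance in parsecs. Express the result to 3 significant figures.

d ≈ 55700 pc

m − M = 5 log₁₀(d/10 pc) + A  ⇒  27.40 − (7.96) − 0.71 = 5 log₁₀(d/10)
18.730 = 5 log₁₀(d/10)
log₁₀ d = (m − M − A)/5 + 1 = 4.7460
d = 10^4.7460 = 55720 pc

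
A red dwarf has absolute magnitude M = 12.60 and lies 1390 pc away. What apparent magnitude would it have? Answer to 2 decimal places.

m = M + 5 log₁₀ d − 5 = 12.60 + 5·3.1430 − 5 = 23.315

m ≈ 23.32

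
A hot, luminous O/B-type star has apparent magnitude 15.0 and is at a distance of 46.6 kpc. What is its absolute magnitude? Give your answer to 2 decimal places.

M ≈ -3.34

d = 46.6 kpc = 46600 pc
5 log₁₀(d/10 pc) = 5 log₁₀(46600) − 5 = 18.342
M = m − 5 log₁₀(d/10) = 15.0 − 18.342 = -3.342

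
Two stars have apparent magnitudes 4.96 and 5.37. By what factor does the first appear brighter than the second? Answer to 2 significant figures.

1.5

Magnitude difference = -0.41
Flux ratio = 10^(−0.4 Δm) = 10^(−0.4 × -0.41) = 10^0.164 = 1.459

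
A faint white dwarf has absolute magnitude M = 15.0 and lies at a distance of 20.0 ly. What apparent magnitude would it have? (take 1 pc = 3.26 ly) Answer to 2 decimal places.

d = 20.0 ly / 3.26 = 6.135 pc
m = M + 5 log₁₀ d − 5 = 15.0 + 5·0.7878 − 5 = 13.939

m ≈ 13.94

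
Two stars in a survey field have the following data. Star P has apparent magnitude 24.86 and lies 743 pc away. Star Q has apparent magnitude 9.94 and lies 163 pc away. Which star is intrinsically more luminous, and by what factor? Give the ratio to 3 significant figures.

Star P: M = m − 5 log₁₀ d + 5 = 24.86 − 5·2.8710 + 5 = 15.505
Star Q: M = m − 5 log₁₀ d + 5 = 9.94 − 5·2.2122 + 5 = 3.879
ΔM = M_P − M_Q = 15.505 − (3.879) = 11.626; smaller M is more luminous → Star Q.
L ratio = 10^(0.4 |ΔM|) = 10^4.650 = 44710

Star Q is more luminous, by a factor of 44700.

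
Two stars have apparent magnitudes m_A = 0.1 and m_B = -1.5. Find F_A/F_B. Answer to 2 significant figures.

F_A/F_B ≈ 0.23

Magnitude difference = 1.6
Flux ratio = 10^(−0.4 Δm) = 10^(−0.4 × 1.6) = 10^-0.640 = 0.2291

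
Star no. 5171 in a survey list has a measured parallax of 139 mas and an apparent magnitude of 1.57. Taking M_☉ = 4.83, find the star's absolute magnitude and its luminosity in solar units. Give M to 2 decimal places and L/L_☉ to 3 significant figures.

M ≈ 2.29; L/L_☉ ≈ 10.4

d = 1/p = 1000/139 mas = 7.194 pc
M = m − 5 log₁₀ d + 5 = 1.57 − 5·0.8570 + 5 = 2.285
M − M_☉ = 2.285 − 4.83 = -2.545
L/L_☉ = 10^(−0.4 × -2.545) = 10.42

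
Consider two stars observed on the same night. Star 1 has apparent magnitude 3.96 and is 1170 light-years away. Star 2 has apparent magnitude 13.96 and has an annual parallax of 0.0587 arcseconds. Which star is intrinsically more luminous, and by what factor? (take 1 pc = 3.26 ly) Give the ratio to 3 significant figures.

Star 1 is more luminous, by a factor of 4.44×10^6.

Star 1: d = 1170 ly / 3.26 = 358.9 pc
Star 1: M = m − 5 log₁₀ d + 5 = 3.96 − 5·2.5550 + 5 = -3.815
Star 2: d = 1/p = 1/0.0587″ = 17.04 pc
Star 2: M = m − 5 log₁₀ d + 5 = 13.96 − 5·1.2314 + 5 = 12.803
ΔM = M_1 − M_2 = -3.815 − (12.803) = -16.618; smaller M is more luminous → Star 1.
L ratio = 10^(0.4 |ΔM|) = 10^6.647 = 4.438×10^6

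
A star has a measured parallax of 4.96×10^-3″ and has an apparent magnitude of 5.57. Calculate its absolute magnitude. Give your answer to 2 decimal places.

M ≈ -0.95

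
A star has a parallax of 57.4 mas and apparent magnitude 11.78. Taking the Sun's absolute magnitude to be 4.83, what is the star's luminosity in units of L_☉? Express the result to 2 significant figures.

d = 1/p = 1000/57.4 mas = 17.42 pc
M = m − 5 log₁₀ d + 5 = 11.78 − 5·1.2411 + 5 = 10.575
M − M_☉ = 10.575 − 4.83 = 5.745
L/L_☉ = 10^(−0.4 × 5.745) = 5.037×10^-3

L/L_☉ ≈ 5.0×10^-3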